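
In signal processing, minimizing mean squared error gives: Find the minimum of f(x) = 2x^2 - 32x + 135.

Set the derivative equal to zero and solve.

f(x) = 2x^2 - 32x + 135
f'(x) = 4x + (-32) = 0
x = 32/4 = 8
f(8) = 7
Since f''(x) = 4 > 0, this is a minimum.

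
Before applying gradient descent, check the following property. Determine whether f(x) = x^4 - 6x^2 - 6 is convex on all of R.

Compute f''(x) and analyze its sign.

f(x) = x^4 - 6x^2 - 6
f'(x) = 4x^3 + -12x
f''(x) = 12x^2 + -12
f''(0) = -12 < 0, so not convex near x = 0
Therefore, f is not globally convex on R.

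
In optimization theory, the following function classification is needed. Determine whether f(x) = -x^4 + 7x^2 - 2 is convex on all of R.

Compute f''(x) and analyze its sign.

f(x) = -x^4 + 7x^2 - 2
f'(x) = -4x^3 + 14x
f''(x) = -12x^2 + 14
f''(x) = -12x^2 + 14 -> -inf as |x| -> inf
Therefore, f is not globally convex on R.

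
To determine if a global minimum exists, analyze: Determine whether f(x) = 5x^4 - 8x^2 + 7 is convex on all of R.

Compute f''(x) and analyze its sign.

f(x) = 5x^4 - 8x^2 + 7
f'(x) = 20x^3 + -16x
f''(x) = 60x^2 + -16
f''(0) = -16 < 0, so not convex near x = 0
Therefore, f is not globally convex on R.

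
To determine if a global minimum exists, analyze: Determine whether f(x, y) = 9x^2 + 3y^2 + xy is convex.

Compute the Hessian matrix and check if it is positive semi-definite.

f(x,y) = 9x^2 + 3y^2 + xy
Hessian H = [[18, 1], [1, 6]]
trace(H) = 24, det(H) = 107
Eigenvalues: (24 +/- sqrt(148)) / 2 = 18.08, 5.917
Since both eigenvalues > 0, f is convex.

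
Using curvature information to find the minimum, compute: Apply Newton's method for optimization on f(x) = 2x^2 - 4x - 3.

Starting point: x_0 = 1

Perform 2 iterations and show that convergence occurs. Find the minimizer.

f(x) = 2x^2 - 4x - 3, f'(x) = 4x + (-4), f''(x) = 4
Step 1: f'(1) = 0, x_1 = 1 - 0/4 = 1
Step 2: f'(1) = 0, x_2 = 1 (converged)
Newton's method converges in 1 step for quadratics.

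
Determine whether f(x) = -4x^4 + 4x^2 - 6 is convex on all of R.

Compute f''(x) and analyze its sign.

f(x) = -4x^4 + 4x^2 - 6
f'(x) = -16x^3 + 8x
f''(x) = -48x^2 + 8
f''(x) = -48x^2 + 8 -> -inf as |x| -> inf
Therefore, f is not globally convex on R.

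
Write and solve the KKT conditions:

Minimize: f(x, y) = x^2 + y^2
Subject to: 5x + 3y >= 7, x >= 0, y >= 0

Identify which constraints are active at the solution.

KKT conditions for min x^2 + y^2 s.t. 5x + 3y >= 7, x >= 0, y >= 0:
Stationarity: 2x = mu*5 + mu_x, 2y = mu*3 + mu_y, with mu, mu_x, mu_y >= 0
Complementary slackness: mu*(5x + 3y - 7) = 0, mu_x*x = 0, mu_y*y = 0
(0, 0) is infeasible (5*0 + 3*0 < 7), so if mu = 0 stationarity would force x = mu_x/2 >= 0, y = mu_y/2 >= 0 with mu_x*x = mu_y*y = 0, i.e. x = y = 0: contradiction. Hence mu > 0 and 5x + 3y = 7 is active.
Try x > 0, y > 0 (so mu_x = mu_y = 0): x = 5*mu/2, y = 3*mu/2
Substitute: 5*(5*mu/2) + 3*(3*mu/2) = 7
  mu*34/2 = 7 => mu = 7/17
x* = 35/34 > 0, y* = 21/34 > 0, consistent with mu_x = mu_y = 0.
f is convex and the constraints are linear, so this KKT point is the global minimum.
f* = 49/34
Active constraints: 5x + 3y >= 7 (holds with equality, mu = 7/17 > 0); x >= 0 and y >= 0 are inactive (mu_x = mu_y = 0).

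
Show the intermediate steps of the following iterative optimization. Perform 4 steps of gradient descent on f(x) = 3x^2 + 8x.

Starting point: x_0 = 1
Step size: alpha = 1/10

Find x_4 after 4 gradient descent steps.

f(x) = 3x^2 + 8x, f'(x) = 6x + (8)
Step 1: f'(1) = 14, x_1 = 1 - 1/10 * 14 = -2/5
Step 2: f'(-2/5) = 28/5, x_2 = -2/5 - 1/10 * 28/5 = -24/25
Step 3: f'(-24/25) = 56/25, x_3 = -24/25 - 1/10 * 56/25 = -148/125
Step 4: f'(-148/125) = 112/125, x_4 = -148/125 - 1/10 * 112/125 = -796/625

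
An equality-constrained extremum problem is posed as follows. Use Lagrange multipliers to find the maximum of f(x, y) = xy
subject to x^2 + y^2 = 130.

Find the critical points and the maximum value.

Lagrange conditions: y = 2*lambda*x and x = 2*lambda*y
If x = 0 then y = 0, violating the constraint, so x, y != 0.
Dividing: y/x = x/y => x^2 = y^2 => y = x or y = -x
Constraint: 2x^2 = 130 => x^2 = 65 => x = +/-sqrt(65)
Critical points: (sqrt(65), sqrt(65)), (-sqrt(65), -sqrt(65)), (sqrt(65), -sqrt(65)), (-sqrt(65), sqrt(65))
  y = x:  xy = x^2 = 65  at (sqrt(65), sqrt(65)) and (-sqrt(65), -sqrt(65))
  y = -x: xy = -x^2 = -65 at (sqrt(65), -sqrt(65)) and (-sqrt(65), sqrt(65))
Maximum xy = 65 at (sqrt(65), sqrt(65)) and (-sqrt(65), -sqrt(65))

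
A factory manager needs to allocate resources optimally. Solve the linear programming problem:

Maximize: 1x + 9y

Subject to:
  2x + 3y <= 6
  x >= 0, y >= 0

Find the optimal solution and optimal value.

The feasible region has vertices at [(0, 0), (3, 0), (0, 2)].
Checking objective 1x + 9y at each vertex:
  (0, 0): 1*0 + 9*0 = 0
  (3, 0): 1*3 + 9*0 = 3
  (0, 2): 1*0 + 9*2 = 18
Maximum is 18 at (0, 2).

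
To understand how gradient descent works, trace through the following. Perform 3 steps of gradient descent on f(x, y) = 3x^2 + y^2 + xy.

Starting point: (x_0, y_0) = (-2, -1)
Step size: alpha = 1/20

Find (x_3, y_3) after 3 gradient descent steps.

f(x,y) = 3x^2 + y^2 + xy
grad_x = 6x + 1y, grad_y = 2y + 1x
Step 1: grad = (-13, -4), (-27/20, -4/5)
Step 2: grad = (-89/10, -59/20), (-181/200, -261/400)
Step 3: grad = (-2433/400, -221/100), (-4807/8000, -271/500)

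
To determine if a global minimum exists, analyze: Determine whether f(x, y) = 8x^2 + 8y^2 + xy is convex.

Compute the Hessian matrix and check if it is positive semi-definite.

f(x,y) = 8x^2 + 8y^2 + xy
Hessian H = [[16, 1], [1, 16]]
trace(H) = 32, det(H) = 255
Eigenvalues: (32 +/- sqrt(4)) / 2 = 17, 15
Since both eigenvalues > 0, f is convex.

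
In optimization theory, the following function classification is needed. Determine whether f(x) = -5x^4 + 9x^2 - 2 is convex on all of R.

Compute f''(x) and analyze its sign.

f(x) = -5x^4 + 9x^2 - 2
f'(x) = -20x^3 + 18x
f''(x) = -60x^2 + 18
f''(x) = -60x^2 + 18 -> -inf as |x| -> inf
Therefore, f is not globally convex on R.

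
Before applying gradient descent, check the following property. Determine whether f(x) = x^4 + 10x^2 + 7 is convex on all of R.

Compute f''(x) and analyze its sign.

f(x) = x^4 + 10x^2 + 7
f'(x) = 4x^3 + 20x
f''(x) = 12x^2 + 20
f''(x) = 12x^2 + 20 >= 20 > 0 for all x
Therefore, f is convex on R.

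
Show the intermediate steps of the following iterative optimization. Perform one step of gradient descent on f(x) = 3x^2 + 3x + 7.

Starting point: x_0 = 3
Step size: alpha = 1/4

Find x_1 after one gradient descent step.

f(x) = 3x^2 + 3x + 7
f'(x) = 6x + 3
f'(3) = 6*3 + (3) = 21
x_1 = x_0 - alpha * f'(x_0) = 3 - 1/4 * 21 = -9/4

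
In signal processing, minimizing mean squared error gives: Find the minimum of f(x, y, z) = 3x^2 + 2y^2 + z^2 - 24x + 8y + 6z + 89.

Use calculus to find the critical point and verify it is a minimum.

f(x,y,z) = 3x^2 + 2y^2 + z^2 - 24x + 8y + 6z + 89
df/dx = 6x + (-24) = 0 => x = 4
df/dy = 4y + (8) = 0 => y = -2
df/dz = 2z + (6) = 0 => z = -3
f(4,-2,-3) = 3*(4)^2 + 2*(-2)^2 + 1*(-3)^2 + -24*(4) + 8*(-2) + 6*(-3) + 89 = 24
Hessian is diagonal with entries 6, 4, 2 > 0, confirmed minimum.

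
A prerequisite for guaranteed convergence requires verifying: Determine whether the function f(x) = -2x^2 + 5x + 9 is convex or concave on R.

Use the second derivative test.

f(x) = -2x^2 + 5x + 9
f'(x) = -4x + 5
f''(x) = -4
Since f''(x) = -4 < 0 for all x, f is concave on R.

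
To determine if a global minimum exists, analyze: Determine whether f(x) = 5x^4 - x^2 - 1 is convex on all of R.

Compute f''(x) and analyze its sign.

f(x) = 5x^4 - x^2 - 1
f'(x) = 20x^3 + -2x
f''(x) = 60x^2 + -2
f''(0) = -2 < 0, so not convex near x = 0
Therefore, f is not globally convex on R.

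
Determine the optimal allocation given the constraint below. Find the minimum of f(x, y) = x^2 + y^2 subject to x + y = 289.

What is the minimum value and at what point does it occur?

Substitute y = 289 - x into f(x,y) = x^2 + y^2:
g(x) = x^2 + (289 - x)^2 = 2x^2 - 578x + 83521
g'(x) = 4x - 578 = 0  =>  x = 289/2
y = 289 - 289/2 = 289/2
Minimum value = (289/2)^2 + (289/2)^2 = 83521/2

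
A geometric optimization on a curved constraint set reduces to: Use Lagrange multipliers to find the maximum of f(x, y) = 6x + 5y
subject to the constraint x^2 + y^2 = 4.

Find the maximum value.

Set up Lagrange conditions: grad f = lambda * grad g
  6 = 2*lambda*x
  5 = 2*lambda*y
From these: x/y = 6/5, so x = 6t, y = 5t for some t.
Substitute into constraint: (6t)^2 + (5t)^2 = 4
  t^2 * 61 = 4
  t = sqrt(4/61)
Maximum = 6*x + 5*y = (6^2 + 5^2)*t = 61 * sqrt(4/61) = sqrt(244)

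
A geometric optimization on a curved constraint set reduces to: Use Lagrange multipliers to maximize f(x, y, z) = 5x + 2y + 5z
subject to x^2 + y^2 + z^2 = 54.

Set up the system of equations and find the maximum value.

Lagrange conditions: 5 = 2*lambda*x, 2 = 2*lambda*y, 5 = 2*lambda*z
So x:5 = y:2 = z:5, i.e. x = 5t, y = 2t, z = 5t
Constraint: t^2*(5^2 + 2^2 + 5^2) = 54
  t^2 * 54 = 54  =>  t = sqrt(1)
Maximum = 5*5t + 2*2t + 5*5t = 54*sqrt(1) = 54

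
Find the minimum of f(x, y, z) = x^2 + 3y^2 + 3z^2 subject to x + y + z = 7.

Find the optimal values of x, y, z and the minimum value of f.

Using Lagrange multipliers on f = x^2 + 3y^2 + 3z^2 with constraint x + y + z = 7:
Conditions: 2*1*x = lambda, 2*3*y = lambda, 2*3*z = lambda
So x = lambda/2, y = lambda/6, z = lambda/6
Substituting into constraint: lambda * (5/6) = 7
lambda = 42/5
x = 21/5, y = 7/5, z = 7/5
Minimum value = 147/5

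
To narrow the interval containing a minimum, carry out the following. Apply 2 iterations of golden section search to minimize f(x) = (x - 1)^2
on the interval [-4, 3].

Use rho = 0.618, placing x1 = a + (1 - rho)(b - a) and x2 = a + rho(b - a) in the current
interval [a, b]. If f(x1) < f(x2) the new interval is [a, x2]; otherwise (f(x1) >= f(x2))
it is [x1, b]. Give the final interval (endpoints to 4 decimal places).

Golden section search for min of f(x) = (x - 1)^2 on [-4, 3].
Each step: x1 = a + (1 - rho)(b - a), x2 = a + rho(b - a); if f(x1) < f(x2) keep [a, x2], otherwise keep [x1, b].
Step 1: [-4.0000, 3.0000], x1=-1.3260 (f=5.4103), x2=0.3260 (f=0.4543); f(x1) > f(x2) => keep [-1.3260, 3.0000]
Step 2: [-1.3260, 3.0000], x1=0.3265 (f=0.4536), x2=1.3475 (f=0.1207); f(x1) > f(x2) => keep [0.3265, 3.0000]
Final interval: [0.3265, 3.0000]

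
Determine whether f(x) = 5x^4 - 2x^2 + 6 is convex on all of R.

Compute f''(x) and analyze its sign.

f(x) = 5x^4 - 2x^2 + 6
f'(x) = 20x^3 + -4x
f''(x) = 60x^2 + -4
f''(0) = -4 < 0, so not convex near x = 0
Therefore, f is not globally convex on R.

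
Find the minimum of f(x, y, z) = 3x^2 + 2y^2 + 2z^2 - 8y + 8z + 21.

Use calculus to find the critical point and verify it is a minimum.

f(x,y,z) = 3x^2 + 2y^2 + 2z^2 - 8y + 8z + 21
df/dx = 6x + (0) = 0 => x = 0
df/dy = 4y + (-8) = 0 => y = 2
df/dz = 4z + (8) = 0 => z = -2
f(0,2,-2) = 3*(0)^2 + 2*(2)^2 + 2*(-2)^2 + -8*(2) + 8*(-2) + 21 = 5
Hessian is diagonal with entries 6, 4, 4 > 0, confirmed minimum.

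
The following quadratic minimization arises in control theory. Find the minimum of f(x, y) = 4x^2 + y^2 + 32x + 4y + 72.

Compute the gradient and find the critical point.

f(x,y) = 4x^2 + y^2 + 32x + 4y + 72
df/dx = 8x + (32) = 0  =>  x = -4
df/dy = 2y + (4) = 0  =>  y = -2
f(-4, -2) = 4*(-4)^2 + 1*(-2)^2 + 32*(-4) + 4*(-2) + 72 = 4
Hessian is diagonal with entries 8, 2 > 0, so this is a minimum.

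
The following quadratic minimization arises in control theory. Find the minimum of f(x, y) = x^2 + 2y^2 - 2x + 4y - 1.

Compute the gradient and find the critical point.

f(x,y) = x^2 + 2y^2 - 2x + 4y - 1
df/dx = 2x + (-2) = 0  =>  x = 1
df/dy = 4y + (4) = 0  =>  y = -1
f(1, -1) = 1*(1)^2 + 2*(-1)^2 + -2*(1) + 4*(-1) + -1 = -4
Hessian is diagonal with entries 2, 4 > 0, so this is a minimum.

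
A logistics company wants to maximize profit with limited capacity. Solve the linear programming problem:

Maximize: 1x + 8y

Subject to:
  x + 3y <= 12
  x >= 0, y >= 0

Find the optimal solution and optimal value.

The feasible region has vertices at [(0, 0), (12, 0), (0, 4)].
Checking objective 1x + 8y at each vertex:
  (0, 0): 1*0 + 8*0 = 0
  (12, 0): 1*12 + 8*0 = 12
  (0, 4): 1*0 + 8*4 = 32
Maximum is 32 at (0, 4).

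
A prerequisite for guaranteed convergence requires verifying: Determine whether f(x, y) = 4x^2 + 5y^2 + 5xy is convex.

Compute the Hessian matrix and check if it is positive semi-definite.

f(x,y) = 4x^2 + 5y^2 + 5xy
Hessian H = [[8, 5], [5, 10]]
trace(H) = 18, det(H) = 55
Eigenvalues: (18 +/- sqrt(104)) / 2 = 14.1, 3.901
Since both eigenvalues > 0, f is convex.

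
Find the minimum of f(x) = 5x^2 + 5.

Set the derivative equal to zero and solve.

f(x) = 5x^2 + 5
f'(x) = 10x + (0) = 0
x = 0/10 = 0
f(0) = 5
Since f''(x) = 10 > 0, this is a minimum.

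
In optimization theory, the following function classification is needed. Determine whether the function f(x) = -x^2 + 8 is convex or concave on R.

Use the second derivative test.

f(x) = -x^2 + 8
f'(x) = -2x + 0
f''(x) = -2
Since f''(x) = -2 < 0 for all x, f is concave on R.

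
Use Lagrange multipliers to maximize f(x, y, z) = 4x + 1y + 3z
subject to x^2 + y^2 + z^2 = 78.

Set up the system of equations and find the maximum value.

Lagrange conditions: 4 = 2*lambda*x, 1 = 2*lambda*y, 3 = 2*lambda*z
So x:4 = y:1 = z:3, i.e. x = 4t, y = 1t, z = 3t
Constraint: t^2*(4^2 + 1^2 + 3^2) = 78
  t^2 * 26 = 78  =>  t = sqrt(3)
Maximum = 4*4t + 1*1t + 3*3t = 26*sqrt(3) = sqrt(2028)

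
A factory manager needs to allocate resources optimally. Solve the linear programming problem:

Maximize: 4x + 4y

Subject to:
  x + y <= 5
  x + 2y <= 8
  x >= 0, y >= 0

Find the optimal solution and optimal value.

Feasible vertices: (0, 0), (0, 4), (2, 3), (5, 0)
Objective 4x + 4y at each:
  (0, 0): 0
  (0, 4): 16
  (2, 3): 20
  (5, 0): 20
Maximum is 20 at (2, 3).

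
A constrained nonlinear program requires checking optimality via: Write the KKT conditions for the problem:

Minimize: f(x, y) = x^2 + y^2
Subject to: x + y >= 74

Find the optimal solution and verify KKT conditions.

KKT conditions for min x^2 + y^2 s.t. x + y >= 74:
Stationarity: 2x = mu, 2y = mu
So x = y = mu/2.
Complementary slackness: mu*(x + y - 74) = 0
Primal feasibility: x + y >= 74; dual feasibility: mu >= 0
If mu = 0 then x = y = 0, but 0 + 0 < 74 is infeasible, so the constraint is active.
Constraint active: x + y = 2*(mu/2) = 74 => mu = 74
x = y = 37, f = 2738
Verify: stationarity 2*37 = 74 = mu; primal 37 + 37 = 74 >= 74; dual mu = 74 >= 0; complementary slackness 74*(74 - 74) = 0. All KKT conditions hold.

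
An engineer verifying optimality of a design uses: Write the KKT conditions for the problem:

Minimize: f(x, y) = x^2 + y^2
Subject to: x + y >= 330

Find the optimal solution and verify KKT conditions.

KKT conditions for min x^2 + y^2 s.t. x + y >= 330:
Stationarity: 2x = mu, 2y = mu
So x = y = mu/2.
Complementary slackness: mu*(x + y - 330) = 0
Primal feasibility: x + y >= 330; dual feasibility: mu >= 0
If mu = 0 then x = y = 0, but 0 + 0 < 330 is infeasible, so the constraint is active.
Constraint active: x + y = 2*(mu/2) = 330 => mu = 330
x = y = 165, f = 54450
Verify: stationarity 2*165 = 330 = mu; primal 165 + 165 = 330 >= 330; dual mu = 330 >= 0; complementary slackness 330*(330 - 330) = 0. All KKT conditions hold.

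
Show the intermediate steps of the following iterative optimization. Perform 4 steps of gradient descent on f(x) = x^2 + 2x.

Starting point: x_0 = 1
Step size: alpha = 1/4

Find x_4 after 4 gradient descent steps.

f(x) = x^2 + 2x, f'(x) = 2x + (2)
Step 1: f'(1) = 4, x_1 = 1 - 1/4 * 4 = 0
Step 2: f'(0) = 2, x_2 = 0 - 1/4 * 2 = -1/2
Step 3: f'(-1/2) = 1, x_3 = -1/2 - 1/4 * 1 = -3/4
Step 4: f'(-3/4) = 1/2, x_4 = -3/4 - 1/4 * 1/2 = -7/8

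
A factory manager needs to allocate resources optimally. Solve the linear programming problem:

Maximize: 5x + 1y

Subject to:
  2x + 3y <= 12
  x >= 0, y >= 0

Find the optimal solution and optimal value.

The feasible region has vertices at [(0, 0), (6, 0), (0, 4)].
Checking objective 5x + 1y at each vertex:
  (0, 0): 5*0 + 1*0 = 0
  (6, 0): 5*6 + 1*0 = 30
  (0, 4): 5*0 + 1*4 = 4
Maximum is 30 at (6, 0).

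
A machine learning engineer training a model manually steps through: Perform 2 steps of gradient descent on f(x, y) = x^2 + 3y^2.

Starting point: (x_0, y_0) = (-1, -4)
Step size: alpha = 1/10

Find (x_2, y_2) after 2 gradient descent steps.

f(x,y) = x^2 + 3y^2
grad_x = 2x + 0y, grad_y = 6y + 0x
Step 1: grad = (-2, -24), (-4/5, -8/5)
Step 2: grad = (-8/5, -48/5), (-16/25, -16/25)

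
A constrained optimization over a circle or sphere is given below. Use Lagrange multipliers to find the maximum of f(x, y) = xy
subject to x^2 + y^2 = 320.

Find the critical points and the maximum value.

Lagrange conditions: y = 2*lambda*x and x = 2*lambda*y
If x = 0 then y = 0, violating the constraint, so x, y != 0.
Dividing: y/x = x/y => x^2 = y^2 => y = x or y = -x
Constraint: 2x^2 = 320 => x^2 = 160 => x = +/-sqrt(160)
Critical points: (sqrt(160), sqrt(160)), (-sqrt(160), -sqrt(160)), (sqrt(160), -sqrt(160)), (-sqrt(160), sqrt(160))
  y = x:  xy = x^2 = 160  at (sqrt(160), sqrt(160)) and (-sqrt(160), -sqrt(160))
  y = -x: xy = -x^2 = -160 at (sqrt(160), -sqrt(160)) and (-sqrt(160), sqrt(160))
Maximum xy = 160 at (sqrt(160), sqrt(160)) and (-sqrt(160), -sqrt(160))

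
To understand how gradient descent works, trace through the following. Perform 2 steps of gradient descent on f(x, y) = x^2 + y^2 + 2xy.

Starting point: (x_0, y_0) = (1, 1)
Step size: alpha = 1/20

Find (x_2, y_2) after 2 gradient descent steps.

f(x,y) = x^2 + y^2 + 2xy
grad_x = 2x + 2y, grad_y = 2y + 2x
Step 1: grad = (4, 4), (4/5, 4/5)
Step 2: grad = (16/5, 16/5), (16/25, 16/25)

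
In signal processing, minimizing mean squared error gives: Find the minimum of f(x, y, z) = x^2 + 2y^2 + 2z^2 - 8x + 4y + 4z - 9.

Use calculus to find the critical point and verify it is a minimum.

f(x,y,z) = x^2 + 2y^2 + 2z^2 - 8x + 4y + 4z - 9
df/dx = 2x + (-8) = 0 => x = 4
df/dy = 4y + (4) = 0 => y = -1
df/dz = 4z + (4) = 0 => z = -1
f(4,-1,-1) = 1*(4)^2 + 2*(-1)^2 + 2*(-1)^2 + -8*(4) + 4*(-1) + 4*(-1) + -9 = -29
Hessian is diagonal with entries 2, 4, 4 > 0, confirmed minimum.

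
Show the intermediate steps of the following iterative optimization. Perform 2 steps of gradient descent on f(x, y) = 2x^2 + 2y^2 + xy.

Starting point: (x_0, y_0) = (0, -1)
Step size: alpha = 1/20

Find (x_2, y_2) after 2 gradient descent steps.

f(x,y) = 2x^2 + 2y^2 + xy
grad_x = 4x + 1y, grad_y = 4y + 1x
Step 1: grad = (-1, -4), (1/20, -4/5)
Step 2: grad = (-3/5, -63/20), (2/25, -257/400)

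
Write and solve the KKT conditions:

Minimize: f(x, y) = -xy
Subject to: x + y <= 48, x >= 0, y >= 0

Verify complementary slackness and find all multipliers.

Problem: min -xy s.t. x + y <= 48 (multiplier lambda), x >= 0 (mu_x), y >= 0 (mu_y)
KKT stationarity: -y + lambda - mu_x = 0, -x + lambda - mu_y = 0, with lambda, mu_x, mu_y >= 0
Complementary slackness: lambda*(x + y - 48) = 0, mu_x*x = 0, mu_y*y = 0
If lambda = 0: y = -mu_x <= 0 and x = -mu_y <= 0 force x = y = 0 with f = 0; but x = y = 24 is feasible with f = -576 < 0, so this is not the minimum. Hence lambda > 0 and x + y = 48.
Try x > 0, y > 0 (so mu_x = mu_y = 0): y = lambda, x = lambda => x = y = lambda
x + y = 48 => 2*lambda = 48 => lambda = 24
x* = y* = 24 > 0, consistent with mu_x = mu_y = 0.
(Any feasible point with x = 0 or y = 0 has f = 0 > -576, so the minimum is not on those boundaries.)
min(-xy) = -576 (i.e. max xy = 576)
Multipliers: lambda = 24, mu_x = 0, mu_y = 0
Complementary slackness: lambda*(x + y - 48) = 24*(24 + 24 - 48) = 0, mu_x*x = 0*24 = 0, mu_y*y = 0*24 = 0. Satisfied.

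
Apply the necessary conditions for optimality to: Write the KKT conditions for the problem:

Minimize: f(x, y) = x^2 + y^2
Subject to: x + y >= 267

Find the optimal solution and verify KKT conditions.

KKT conditions for min x^2 + y^2 s.t. x + y >= 267:
Stationarity: 2x = mu, 2y = mu
So x = y = mu/2.
Complementary slackness: mu*(x + y - 267) = 0
Primal feasibility: x + y >= 267; dual feasibility: mu >= 0
If mu = 0 then x = y = 0, but 0 + 0 < 267 is infeasible, so the constraint is active.
Constraint active: x + y = 2*(mu/2) = 267 => mu = 267
x = y = 267/2, f = 71289/2
Verify: stationarity 2*(267/2) = 267 = mu; primal 267/2 + 267/2 = 267 >= 267; dual mu = 267 >= 0; complementary slackness 267*(267 - 267) = 0. All KKT conditions hold.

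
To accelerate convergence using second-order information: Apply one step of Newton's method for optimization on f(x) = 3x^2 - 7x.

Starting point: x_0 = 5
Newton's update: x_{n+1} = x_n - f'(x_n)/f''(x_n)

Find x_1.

f(x) = 3x^2 - 7x
f'(x) = 6x + (-7), f''(x) = 6
Newton step: x_1 = x_0 - f'(x_0)/f''(x_0)
f'(5) = 23
x_1 = 5 - 23/6 = 7/6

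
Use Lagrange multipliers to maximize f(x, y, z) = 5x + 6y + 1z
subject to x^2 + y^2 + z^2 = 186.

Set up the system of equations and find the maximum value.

Lagrange conditions: 5 = 2*lambda*x, 6 = 2*lambda*y, 1 = 2*lambda*z
So x:5 = y:6 = z:1, i.e. x = 5t, y = 6t, z = 1t
Constraint: t^2*(5^2 + 6^2 + 1^2) = 186
  t^2 * 62 = 186  =>  t = sqrt(3)
Maximum = 5*5t + 6*6t + 1*1t = 62*sqrt(3) = sqrt(11532)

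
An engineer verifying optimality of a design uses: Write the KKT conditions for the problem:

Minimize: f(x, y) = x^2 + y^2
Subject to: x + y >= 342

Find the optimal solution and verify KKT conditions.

KKT conditions for min x^2 + y^2 s.t. x + y >= 342:
Stationarity: 2x = mu, 2y = mu
So x = y = mu/2.
Complementary slackness: mu*(x + y - 342) = 0
Primal feasibility: x + y >= 342; dual feasibility: mu >= 0
If mu = 0 then x = y = 0, but 0 + 0 < 342 is infeasible, so the constraint is active.
Constraint active: x + y = 2*(mu/2) = 342 => mu = 342
x = y = 171, f = 58482
Verify: stationarity 2*171 = 342 = mu; primal 171 + 171 = 342 >= 342; dual mu = 342 >= 0; complementary slackness 342*(342 - 342) = 0. All KKT conditions hold.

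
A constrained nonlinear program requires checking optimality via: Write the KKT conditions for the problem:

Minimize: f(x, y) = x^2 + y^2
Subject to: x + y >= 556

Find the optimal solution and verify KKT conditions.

KKT conditions for min x^2 + y^2 s.t. x + y >= 556:
Stationarity: 2x = mu, 2y = mu
So x = y = mu/2.
Complementary slackness: mu*(x + y - 556) = 0
Primal feasibility: x + y >= 556; dual feasibility: mu >= 0
If mu = 0 then x = y = 0, but 0 + 0 < 556 is infeasible, so the constraint is active.
Constraint active: x + y = 2*(mu/2) = 556 => mu = 556
x = y = 278, f = 154568
Verify: stationarity 2*278 = 556 = mu; primal 278 + 278 = 556 >= 556; dual mu = 556 >= 0; complementary slackness 556*(556 - 556) = 0. All KKT conditions hold.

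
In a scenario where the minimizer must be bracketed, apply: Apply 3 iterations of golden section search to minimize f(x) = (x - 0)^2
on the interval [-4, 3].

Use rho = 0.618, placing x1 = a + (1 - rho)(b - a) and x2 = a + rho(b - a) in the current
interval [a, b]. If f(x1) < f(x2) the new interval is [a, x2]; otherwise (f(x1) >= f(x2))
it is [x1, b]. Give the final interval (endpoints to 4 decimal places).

Golden section search for min of f(x) = (x - 0)^2 on [-4, 3].
Each step: x1 = a + (1 - rho)(b - a), x2 = a + rho(b - a); if f(x1) < f(x2) keep [a, x2], otherwise keep [x1, b].
Step 1: [-4.0000, 3.0000], x1=-1.3260 (f=1.7583), x2=0.3260 (f=0.1063); f(x1) > f(x2) => keep [-1.3260, 3.0000]
Step 2: [-1.3260, 3.0000], x1=0.3265 (f=0.1066), x2=1.3475 (f=1.8157); f(x1) < f(x2) => keep [-1.3260, 1.3475]
Step 3: [-1.3260, 1.3475], x1=-0.3047 (f=0.0929), x2=0.3262 (f=0.1064); f(x1) < f(x2) => keep [-1.3260, 0.3262]
Final interval: [-1.3260, 0.3262]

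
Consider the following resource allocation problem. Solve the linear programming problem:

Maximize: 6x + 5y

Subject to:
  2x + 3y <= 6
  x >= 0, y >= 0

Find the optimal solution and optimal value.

The feasible region has vertices at [(0, 0), (3, 0), (0, 2)].
Checking objective 6x + 5y at each vertex:
  (0, 0): 6*0 + 5*0 = 0
  (3, 0): 6*3 + 5*0 = 18
  (0, 2): 6*0 + 5*2 = 10
Maximum is 18 at (3, 0).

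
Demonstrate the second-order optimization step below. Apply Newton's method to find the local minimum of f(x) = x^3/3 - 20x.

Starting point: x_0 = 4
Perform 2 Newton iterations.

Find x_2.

f(x) = x^3/3 - 20x
f'(x) = x^2 - 20, f''(x) = 2x
Newton update: x_{n+1} = x_n - (x_n^2 - 20)/(2*x_n)
Step 1: x_0 = 4, f'=-4, f''=8, x_1 = 9/2
Step 2: x_1 = 9/2, f'=1/4, f''=9, x_2 = 161/36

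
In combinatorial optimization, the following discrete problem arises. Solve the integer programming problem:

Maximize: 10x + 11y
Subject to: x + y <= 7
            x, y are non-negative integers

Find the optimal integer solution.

Objective: 10x + 11y, constraint: x + y <= 7
Coefficient of y is 11 > coefficient of x is 10, so allocate the entire budget to y.
Optimal: x = 0, y = 7, value = 77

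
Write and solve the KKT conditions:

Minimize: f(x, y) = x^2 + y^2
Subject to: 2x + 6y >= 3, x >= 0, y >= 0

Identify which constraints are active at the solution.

KKT conditions for min x^2 + y^2 s.t. 2x + 6y >= 3, x >= 0, y >= 0:
Stationarity: 2x = mu*2 + mu_x, 2y = mu*6 + mu_y, with mu, mu_x, mu_y >= 0
Complementary slackness: mu*(2x + 6y - 3) = 0, mu_x*x = 0, mu_y*y = 0
(0, 0) is infeasible (2*0 + 6*0 < 3), so if mu = 0 stationarity would force x = mu_x/2 >= 0, y = mu_y/2 >= 0 with mu_x*x = mu_y*y = 0, i.e. x = y = 0: contradiction. Hence mu > 0 and 2x + 6y = 3 is active.
Try x > 0, y > 0 (so mu_x = mu_y = 0): x = 2*mu/2, y = 6*mu/2
Substitute: 2*(2*mu/2) + 6*(6*mu/2) = 3
  mu*40/2 = 3 => mu = 3/20
x* = 3/20 > 0, y* = 9/20 > 0, consistent with mu_x = mu_y = 0.
f is convex and the constraints are linear, so this KKT point is the global minimum.
f* = 9/40
Active constraints: 2x + 6y >= 3 (holds with equality, mu = 3/20 > 0); x >= 0 and y >= 0 are inactive (mu_x = mu_y = 0).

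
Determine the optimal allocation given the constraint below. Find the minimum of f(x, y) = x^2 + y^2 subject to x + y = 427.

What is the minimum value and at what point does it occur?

Substitute y = 427 - x into f(x,y) = x^2 + y^2:
g(x) = x^2 + (427 - x)^2 = 2x^2 - 854x + 182329
g'(x) = 4x - 854 = 0  =>  x = 427/2
y = 427 - 427/2 = 427/2
Minimum value = (427/2)^2 + (427/2)^2 = 182329/2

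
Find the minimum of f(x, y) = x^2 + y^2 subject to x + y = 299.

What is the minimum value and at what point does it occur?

Substitute y = 299 - x into f(x,y) = x^2 + y^2:
g(x) = x^2 + (299 - x)^2 = 2x^2 - 598x + 89401
g'(x) = 4x - 598 = 0  =>  x = 299/2
y = 299 - 299/2 = 299/2
Minimum value = (299/2)^2 + (299/2)^2 = 89401/2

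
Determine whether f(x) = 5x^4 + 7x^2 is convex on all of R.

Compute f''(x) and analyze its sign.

f(x) = 5x^4 + 7x^2
f'(x) = 20x^3 + 14x
f''(x) = 60x^2 + 14
f''(x) = 60x^2 + 14 >= 14 > 0 for all x
Therefore, f is convex on R.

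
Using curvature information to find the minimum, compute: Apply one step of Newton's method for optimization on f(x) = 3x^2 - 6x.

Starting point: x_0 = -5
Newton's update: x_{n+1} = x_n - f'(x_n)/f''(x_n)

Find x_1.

f(x) = 3x^2 - 6x
f'(x) = 6x + (-6), f''(x) = 6
Newton step: x_1 = x_0 - f'(x_0)/f''(x_0)
f'(-5) = -36
x_1 = -5 - -36/6 = 1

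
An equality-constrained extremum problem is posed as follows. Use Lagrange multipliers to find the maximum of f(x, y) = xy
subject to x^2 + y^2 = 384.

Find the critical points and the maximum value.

Lagrange conditions: y = 2*lambda*x and x = 2*lambda*y
If x = 0 then y = 0, violating the constraint, so x, y != 0.
Dividing: y/x = x/y => x^2 = y^2 => y = x or y = -x
Constraint: 2x^2 = 384 => x^2 = 192 => x = +/-sqrt(192)
Critical points: (sqrt(192), sqrt(192)), (-sqrt(192), -sqrt(192)), (sqrt(192), -sqrt(192)), (-sqrt(192), sqrt(192))
  y = x:  xy = x^2 = 192  at (sqrt(192), sqrt(192)) and (-sqrt(192), -sqrt(192))
  y = -x: xy = -x^2 = -192 at (sqrt(192), -sqrt(192)) and (-sqrt(192), sqrt(192))
Maximum xy = 192 at (sqrt(192), sqrt(192)) and (-sqrt(192), -sqrt(192))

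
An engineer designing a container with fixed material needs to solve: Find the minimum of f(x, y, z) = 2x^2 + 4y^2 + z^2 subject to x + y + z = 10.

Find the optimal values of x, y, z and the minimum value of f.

Using Lagrange multipliers on f = 2x^2 + 4y^2 + z^2 with constraint x + y + z = 10:
Conditions: 2*2*x = lambda, 2*4*y = lambda, 2*1*z = lambda
So x = lambda/4, y = lambda/8, z = lambda/2
Substituting into constraint: lambda * (7/8) = 10
lambda = 80/7
x = 20/7, y = 10/7, z = 40/7
Minimum value = 400/7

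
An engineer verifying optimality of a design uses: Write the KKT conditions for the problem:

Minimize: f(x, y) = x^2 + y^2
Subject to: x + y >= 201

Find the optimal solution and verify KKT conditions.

KKT conditions for min x^2 + y^2 s.t. x + y >= 201:
Stationarity: 2x = mu, 2y = mu
So x = y = mu/2.
Complementary slackness: mu*(x + y - 201) = 0
Primal feasibility: x + y >= 201; dual feasibility: mu >= 0
If mu = 0 then x = y = 0, but 0 + 0 < 201 is infeasible, so the constraint is active.
Constraint active: x + y = 2*(mu/2) = 201 => mu = 201
x = y = 201/2, f = 40401/2
Verify: stationarity 2*(201/2) = 201 = mu; primal 201/2 + 201/2 = 201 >= 201; dual mu = 201 >= 0; complementary slackness 201*(201 - 201) = 0. All KKT conditions hold.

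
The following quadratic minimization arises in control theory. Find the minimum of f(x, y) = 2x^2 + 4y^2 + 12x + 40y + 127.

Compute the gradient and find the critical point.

f(x,y) = 2x^2 + 4y^2 + 12x + 40y + 127
df/dx = 4x + (12) = 0  =>  x = -3
df/dy = 8y + (40) = 0  =>  y = -5
f(-3, -5) = 2*(-3)^2 + 4*(-5)^2 + 12*(-3) + 40*(-5) + 127 = 9
Hessian is diagonal with entries 4, 8 > 0, so this is a minimum.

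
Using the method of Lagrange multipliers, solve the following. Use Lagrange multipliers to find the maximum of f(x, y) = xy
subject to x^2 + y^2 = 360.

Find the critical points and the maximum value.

Lagrange conditions: y = 2*lambda*x and x = 2*lambda*y
If x = 0 then y = 0, violating the constraint, so x, y != 0.
Dividing: y/x = x/y => x^2 = y^2 => y = x or y = -x
Constraint: 2x^2 = 360 => x^2 = 180 => x = +/-sqrt(180)
Critical points: (sqrt(180), sqrt(180)), (-sqrt(180), -sqrt(180)), (sqrt(180), -sqrt(180)), (-sqrt(180), sqrt(180))
  y = x:  xy = x^2 = 180  at (sqrt(180), sqrt(180)) and (-sqrt(180), -sqrt(180))
  y = -x: xy = -x^2 = -180 at (sqrt(180), -sqrt(180)) and (-sqrt(180), sqrt(180))
Maximum xy = 180 at (sqrt(180), sqrt(180)) and (-sqrt(180), -sqrt(180))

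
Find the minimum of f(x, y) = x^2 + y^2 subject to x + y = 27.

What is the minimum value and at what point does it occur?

Substitute y = 27 - x into f(x,y) = x^2 + y^2:
g(x) = x^2 + (27 - x)^2 = 2x^2 - 54x + 729
g'(x) = 4x - 54 = 0  =>  x = 27/2
y = 27 - 27/2 = 27/2
Minimum value = (27/2)^2 + (27/2)^2 = 729/2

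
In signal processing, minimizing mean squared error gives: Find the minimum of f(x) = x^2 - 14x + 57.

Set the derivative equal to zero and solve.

f(x) = x^2 - 14x + 57
f'(x) = 2x + (-14) = 0
x = 14/2 = 7
f(7) = 8
Since f''(x) = 2 > 0, this is a minimum.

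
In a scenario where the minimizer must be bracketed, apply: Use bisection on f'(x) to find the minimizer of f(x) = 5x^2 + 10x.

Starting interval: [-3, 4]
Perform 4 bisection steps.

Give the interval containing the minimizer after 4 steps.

Finding critical point of f(x) = 5x^2 + 10x using bisection on f'(x) = 10x + 10.
f'(x) = 0 when x = -1.
Starting interval: [-3, 4]
Step 1: mid = 1/2, f'(mid) = 15, new interval = [-3, 1/2]
Step 2: mid = -5/4, f'(mid) = -5/2, new interval = [-5/4, 1/2]
Step 3: mid = -3/8, f'(mid) = 25/4, new interval = [-5/4, -3/8]
Step 4: mid = -13/16, f'(mid) = 15/8, new interval = [-5/4, -13/16]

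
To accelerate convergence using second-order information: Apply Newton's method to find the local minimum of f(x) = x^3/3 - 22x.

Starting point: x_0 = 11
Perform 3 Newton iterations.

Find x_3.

f(x) = x^3/3 - 22x
f'(x) = x^2 - 22, f''(x) = 2x
Newton update: x_{n+1} = x_n - (x_n^2 - 22)/(2*x_n)
Step 1: x_0 = 11, f'=99, f''=22, x_1 = 13/2
Step 2: x_1 = 13/2, f'=81/4, f''=13, x_2 = 257/52
Step 3: x_2 = 257/52, f'=6561/2704, f''=257/26, x_3 = 125537/26728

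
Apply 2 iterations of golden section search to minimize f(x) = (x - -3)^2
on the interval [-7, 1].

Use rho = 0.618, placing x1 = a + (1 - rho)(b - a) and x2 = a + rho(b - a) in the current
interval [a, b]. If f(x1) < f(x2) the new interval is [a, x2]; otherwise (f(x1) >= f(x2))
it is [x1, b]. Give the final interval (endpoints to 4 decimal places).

Golden section search for min of f(x) = (x - -3)^2 on [-7, 1].
Each step: x1 = a + (1 - rho)(b - a), x2 = a + rho(b - a); if f(x1) < f(x2) keep [a, x2], otherwise keep [x1, b].
Step 1: [-7.0000, 1.0000], x1=-3.9440 (f=0.8911), x2=-2.0560 (f=0.8911); f(x1) = f(x2) (tie, not '<') => keep [-3.9440, 1.0000]
Step 2: [-3.9440, 1.0000], x1=-2.0554 (f=0.8923), x2=-0.8886 (f=4.4580); f(x1) < f(x2) => keep [-3.9440, -0.8886]
Final interval: [-3.9440, -0.8886]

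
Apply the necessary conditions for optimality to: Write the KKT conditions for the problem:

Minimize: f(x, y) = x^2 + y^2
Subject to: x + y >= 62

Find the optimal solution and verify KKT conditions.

KKT conditions for min x^2 + y^2 s.t. x + y >= 62:
Stationarity: 2x = mu, 2y = mu
So x = y = mu/2.
Complementary slackness: mu*(x + y - 62) = 0
Primal feasibility: x + y >= 62; dual feasibility: mu >= 0
If mu = 0 then x = y = 0, but 0 + 0 < 62 is infeasible, so the constraint is active.
Constraint active: x + y = 2*(mu/2) = 62 => mu = 62
x = y = 31, f = 1922
Verify: stationarity 2*31 = 62 = mu; primal 31 + 31 = 62 >= 62; dual mu = 62 >= 0; complementary slackness 62*(62 - 62) = 0. All KKT conditions hold.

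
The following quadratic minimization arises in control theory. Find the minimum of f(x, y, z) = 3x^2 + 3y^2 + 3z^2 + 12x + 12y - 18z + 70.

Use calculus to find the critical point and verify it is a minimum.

f(x,y,z) = 3x^2 + 3y^2 + 3z^2 + 12x + 12y - 18z + 70
df/dx = 6x + (12) = 0 => x = -2
df/dy = 6y + (12) = 0 => y = -2
df/dz = 6z + (-18) = 0 => z = 3
f(-2,-2,3) = 3*(-2)^2 + 3*(-2)^2 + 3*(3)^2 + 12*(-2) + 12*(-2) + -18*(3) + 70 = 19
Hessian is diagonal with entries 6, 6, 6 > 0, confirmed minimum.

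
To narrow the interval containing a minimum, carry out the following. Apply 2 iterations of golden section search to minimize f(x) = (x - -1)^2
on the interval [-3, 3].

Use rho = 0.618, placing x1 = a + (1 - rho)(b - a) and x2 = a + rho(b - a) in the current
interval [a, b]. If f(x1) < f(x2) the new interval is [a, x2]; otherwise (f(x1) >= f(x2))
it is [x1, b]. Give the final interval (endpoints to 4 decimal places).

Golden section search for min of f(x) = (x - -1)^2 on [-3, 3].
Each step: x1 = a + (1 - rho)(b - a), x2 = a + rho(b - a); if f(x1) < f(x2) keep [a, x2], otherwise keep [x1, b].
Step 1: [-3.0000, 3.0000], x1=-0.7080 (f=0.0853), x2=0.7080 (f=2.9173); f(x1) < f(x2) => keep [-3.0000, 0.7080]
Step 2: [-3.0000, 0.7080], x1=-1.5835 (f=0.3405), x2=-0.7085 (f=0.0850); f(x1) > f(x2) => keep [-1.5835, 0.7080]
Final interval: [-1.5835, 0.7080]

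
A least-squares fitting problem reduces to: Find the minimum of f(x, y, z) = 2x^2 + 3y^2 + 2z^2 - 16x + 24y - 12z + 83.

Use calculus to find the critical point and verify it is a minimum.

f(x,y,z) = 2x^2 + 3y^2 + 2z^2 - 16x + 24y - 12z + 83
df/dx = 4x + (-16) = 0 => x = 4
df/dy = 6y + (24) = 0 => y = -4
df/dz = 4z + (-12) = 0 => z = 3
f(4,-4,3) = 2*(4)^2 + 3*(-4)^2 + 2*(3)^2 + -16*(4) + 24*(-4) + -12*(3) + 83 = -15
Hessian is diagonal with entries 4, 6, 4 > 0, confirmed minimum.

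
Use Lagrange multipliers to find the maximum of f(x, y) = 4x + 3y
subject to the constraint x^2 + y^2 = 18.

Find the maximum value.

Set up Lagrange conditions: grad f = lambda * grad g
  4 = 2*lambda*x
  3 = 2*lambda*y
From these: x/y = 4/3, so x = 4t, y = 3t for some t.
Substitute into constraint: (4t)^2 + (3t)^2 = 18
  t^2 * 25 = 18
  t = sqrt(18/25)
Maximum = 4*x + 3*y = (4^2 + 3^2)*t = 25 * sqrt(18/25) = sqrt(450)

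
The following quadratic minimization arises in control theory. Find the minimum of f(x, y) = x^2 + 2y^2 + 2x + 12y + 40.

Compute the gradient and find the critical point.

f(x,y) = x^2 + 2y^2 + 2x + 12y + 40
df/dx = 2x + (2) = 0  =>  x = -1
df/dy = 4y + (12) = 0  =>  y = -3
f(-1, -3) = 1*(-1)^2 + 2*(-3)^2 + 2*(-1) + 12*(-3) + 40 = 21
Hessian is diagonal with entries 2, 4 > 0, so this is a minimum.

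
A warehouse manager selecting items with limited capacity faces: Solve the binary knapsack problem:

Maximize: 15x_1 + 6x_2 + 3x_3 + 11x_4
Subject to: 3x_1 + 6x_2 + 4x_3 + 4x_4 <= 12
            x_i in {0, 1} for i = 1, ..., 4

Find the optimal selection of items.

Items: item 1 (v=15, w=3), item 2 (v=6, w=6), item 3 (v=3, w=4), item 4 (v=11, w=4)
Capacity: 12
Checking all 16 subsets (w = total weight, v = total value):
  {}: w = 0, v = 0
  {1}: w = 3, v = 15
  {2}: w = 6, v = 6
  {3}: w = 4, v = 3
  {4}: w = 4, v = 11
  {1, 2}: w = 9, v = 21
  {1, 3}: w = 7, v = 18
  {1, 4}: w = 7, v = 26
  {2, 3}: w = 10, v = 9
  {2, 4}: w = 10, v = 17
  {3, 4}: w = 8, v = 14
  {1, 2, 3}: w = 13 > 12, infeasible
  {1, 2, 4}: w = 13 > 12, infeasible
  {1, 3, 4}: w = 11, v = 29
  {2, 3, 4}: w = 14 > 12, infeasible
  {1, 2, 3, 4}: w = 17 > 12, infeasible
Best feasible subset: items [1, 3, 4]
Total weight: 11 <= 12, total value: 29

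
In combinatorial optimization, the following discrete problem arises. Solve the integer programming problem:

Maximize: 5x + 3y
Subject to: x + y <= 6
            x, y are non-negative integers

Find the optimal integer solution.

Objective: 5x + 3y, constraint: x + y <= 6
Coefficient of x is 5 >= coefficient of y is 3, so allocate the entire budget to x.
Optimal: x = 6, y = 0, value = 30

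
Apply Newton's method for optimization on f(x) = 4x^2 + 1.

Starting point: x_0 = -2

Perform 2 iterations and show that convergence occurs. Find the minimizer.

f(x) = 4x^2 + 1, f'(x) = 8x + (0), f''(x) = 8
Step 1: f'(-2) = -16, x_1 = -2 - -16/8 = 0
Step 2: f'(0) = 0, x_2 = 0 (converged)
Newton's method converges in 1 step for quadratics.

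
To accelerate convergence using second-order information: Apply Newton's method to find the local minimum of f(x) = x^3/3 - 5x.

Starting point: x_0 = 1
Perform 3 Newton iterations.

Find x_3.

f(x) = x^3/3 - 5x
f'(x) = x^2 - 5, f''(x) = 2x
Newton update: x_{n+1} = x_n - (x_n^2 - 5)/(2*x_n)
Step 1: x_0 = 1, f'=-4, f''=2, x_1 = 3
Step 2: x_1 = 3, f'=4, f''=6, x_2 = 7/3
Step 3: x_2 = 7/3, f'=4/9, f''=14/3, x_3 = 47/21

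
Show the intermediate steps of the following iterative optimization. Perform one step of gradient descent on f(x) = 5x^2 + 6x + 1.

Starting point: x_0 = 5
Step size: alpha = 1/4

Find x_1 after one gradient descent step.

f(x) = 5x^2 + 6x + 1
f'(x) = 10x + 6
f'(5) = 10*5 + (6) = 56
x_1 = x_0 - alpha * f'(x_0) = 5 - 1/4 * 56 = -9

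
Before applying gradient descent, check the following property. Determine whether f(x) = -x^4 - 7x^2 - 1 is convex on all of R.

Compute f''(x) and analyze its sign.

f(x) = -x^4 - 7x^2 - 1
f'(x) = -4x^3 + -14x
f''(x) = -12x^2 + -14
f''(x) = -12x^2 + -14 <= -14 < 0 for all x
Therefore, f is concave on R.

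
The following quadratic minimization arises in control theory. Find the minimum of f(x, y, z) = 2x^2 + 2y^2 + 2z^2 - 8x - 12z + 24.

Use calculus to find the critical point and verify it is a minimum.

f(x,y,z) = 2x^2 + 2y^2 + 2z^2 - 8x - 12z + 24
df/dx = 4x + (-8) = 0 => x = 2
df/dy = 4y + (0) = 0 => y = 0
df/dz = 4z + (-12) = 0 => z = 3
f(2,0,3) = 2*(2)^2 + 2*(0)^2 + 2*(3)^2 + -8*(2) + -12*(3) + 24 = -2
Hessian is diagonal with entries 4, 4, 4 > 0, confirmed minimum.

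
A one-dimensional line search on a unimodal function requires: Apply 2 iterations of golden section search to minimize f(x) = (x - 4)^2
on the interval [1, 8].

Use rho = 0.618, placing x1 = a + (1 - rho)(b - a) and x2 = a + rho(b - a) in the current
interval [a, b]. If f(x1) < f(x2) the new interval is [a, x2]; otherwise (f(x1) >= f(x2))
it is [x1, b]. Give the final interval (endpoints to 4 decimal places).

Golden section search for min of f(x) = (x - 4)^2 on [1, 8].
Each step: x1 = a + (1 - rho)(b - a), x2 = a + rho(b - a); if f(x1) < f(x2) keep [a, x2], otherwise keep [x1, b].
Step 1: [1.0000, 8.0000], x1=3.6740 (f=0.1063), x2=5.3260 (f=1.7583); f(x1) < f(x2) => keep [1.0000, 5.3260]
Step 2: [1.0000, 5.3260], x1=2.6525 (f=1.8157), x2=3.6735 (f=0.1066); f(x1) > f(x2) => keep [2.6525, 5.3260]
Final interval: [2.6525, 5.3260]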